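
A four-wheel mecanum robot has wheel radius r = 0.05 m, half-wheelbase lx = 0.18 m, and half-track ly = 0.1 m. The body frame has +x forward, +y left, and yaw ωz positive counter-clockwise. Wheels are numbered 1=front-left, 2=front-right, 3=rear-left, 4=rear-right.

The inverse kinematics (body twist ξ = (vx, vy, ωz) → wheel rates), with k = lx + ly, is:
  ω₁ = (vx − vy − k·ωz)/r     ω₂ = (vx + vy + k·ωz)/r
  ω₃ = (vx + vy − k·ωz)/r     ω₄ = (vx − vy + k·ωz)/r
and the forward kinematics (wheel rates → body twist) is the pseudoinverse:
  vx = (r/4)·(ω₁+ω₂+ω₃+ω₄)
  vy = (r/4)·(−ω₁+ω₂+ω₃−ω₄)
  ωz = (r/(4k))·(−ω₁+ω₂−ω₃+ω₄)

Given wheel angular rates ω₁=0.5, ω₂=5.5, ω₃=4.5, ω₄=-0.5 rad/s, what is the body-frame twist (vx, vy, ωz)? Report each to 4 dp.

k = lx + ly = 0.18 + 0.1 = 0.2800
ω₁+ω₂+ω₃+ω₄ = 10.0000  →  vx = (0.05/4)·10.0000 = 0.1250
−ω₁+ω₂+ω₃−ω₄ = 10.0000  →  vy = (0.05/4)·10.0000 = 0.1250
−ω₁+ω₂−ω₃+ω₄ = 0.0000  →  ωz = (0.05/1.1200)·0.0000 = 0.0000

(0.1250, 0.1250, 0.0000)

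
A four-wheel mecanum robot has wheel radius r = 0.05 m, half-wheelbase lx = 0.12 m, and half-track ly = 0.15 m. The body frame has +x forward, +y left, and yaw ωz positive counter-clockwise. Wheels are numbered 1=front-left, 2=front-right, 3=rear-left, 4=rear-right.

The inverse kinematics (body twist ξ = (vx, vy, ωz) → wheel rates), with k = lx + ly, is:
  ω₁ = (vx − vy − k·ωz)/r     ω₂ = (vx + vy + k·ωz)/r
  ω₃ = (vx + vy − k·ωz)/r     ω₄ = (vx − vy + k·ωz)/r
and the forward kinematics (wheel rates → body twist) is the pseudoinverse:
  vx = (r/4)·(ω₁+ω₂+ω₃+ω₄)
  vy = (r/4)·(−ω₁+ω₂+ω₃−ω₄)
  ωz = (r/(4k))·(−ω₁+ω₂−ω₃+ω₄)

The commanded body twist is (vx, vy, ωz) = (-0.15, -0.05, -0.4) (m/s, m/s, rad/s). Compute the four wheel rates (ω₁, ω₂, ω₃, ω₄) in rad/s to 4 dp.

(0.1600, -6.1600, -1.8400, -4.1600)

k = lx + ly = 0.12 + 0.15 = 0.2700;  k·ωz = 0.2700·-0.4 = -0.1080
ω₁ (FL) = (vx − vy − k·ωz)/r = 0.0080/0.05 = 0.1600
ω₂ (FR) = (vx + vy + k·ωz)/r = -0.3080/0.05 = -6.1600
ω₃ (RL) = (vx + vy − k·ωz)/r = -0.0920/0.05 = -1.8400
ω₄ (RR) = (vx − vy + k·ωz)/r = -0.2080/0.05 = -4.1600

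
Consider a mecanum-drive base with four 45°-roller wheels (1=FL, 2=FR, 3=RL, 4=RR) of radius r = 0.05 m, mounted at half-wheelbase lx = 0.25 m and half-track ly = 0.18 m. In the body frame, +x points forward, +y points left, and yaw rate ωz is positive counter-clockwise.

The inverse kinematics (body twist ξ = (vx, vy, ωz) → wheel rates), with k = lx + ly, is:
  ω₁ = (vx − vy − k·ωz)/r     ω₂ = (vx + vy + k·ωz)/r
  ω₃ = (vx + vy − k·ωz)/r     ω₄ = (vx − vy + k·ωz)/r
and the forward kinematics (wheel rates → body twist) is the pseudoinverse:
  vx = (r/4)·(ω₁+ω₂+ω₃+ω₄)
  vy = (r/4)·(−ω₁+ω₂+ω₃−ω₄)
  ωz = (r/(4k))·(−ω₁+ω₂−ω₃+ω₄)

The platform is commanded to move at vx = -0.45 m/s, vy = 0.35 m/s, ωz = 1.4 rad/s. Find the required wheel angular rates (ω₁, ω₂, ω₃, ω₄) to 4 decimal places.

(-28.0400, 10.0400, -14.0400, -3.9600)

k = lx + ly = 0.25 + 0.18 = 0.4300;  k·ωz = 0.4300·1.4 = 0.6020
ω₁ (FL) = (vx − vy − k·ωz)/r = -1.4020/0.05 = -28.0400
ω₂ (FR) = (vx + vy + k·ωz)/r = 0.5020/0.05 = 10.0400
ω₃ (RL) = (vx + vy − k·ωz)/r = -0.7020/0.05 = -14.0400
ω₄ (RR) = (vx − vy + k·ωz)/r = -0.1980/0.05 = -3.9600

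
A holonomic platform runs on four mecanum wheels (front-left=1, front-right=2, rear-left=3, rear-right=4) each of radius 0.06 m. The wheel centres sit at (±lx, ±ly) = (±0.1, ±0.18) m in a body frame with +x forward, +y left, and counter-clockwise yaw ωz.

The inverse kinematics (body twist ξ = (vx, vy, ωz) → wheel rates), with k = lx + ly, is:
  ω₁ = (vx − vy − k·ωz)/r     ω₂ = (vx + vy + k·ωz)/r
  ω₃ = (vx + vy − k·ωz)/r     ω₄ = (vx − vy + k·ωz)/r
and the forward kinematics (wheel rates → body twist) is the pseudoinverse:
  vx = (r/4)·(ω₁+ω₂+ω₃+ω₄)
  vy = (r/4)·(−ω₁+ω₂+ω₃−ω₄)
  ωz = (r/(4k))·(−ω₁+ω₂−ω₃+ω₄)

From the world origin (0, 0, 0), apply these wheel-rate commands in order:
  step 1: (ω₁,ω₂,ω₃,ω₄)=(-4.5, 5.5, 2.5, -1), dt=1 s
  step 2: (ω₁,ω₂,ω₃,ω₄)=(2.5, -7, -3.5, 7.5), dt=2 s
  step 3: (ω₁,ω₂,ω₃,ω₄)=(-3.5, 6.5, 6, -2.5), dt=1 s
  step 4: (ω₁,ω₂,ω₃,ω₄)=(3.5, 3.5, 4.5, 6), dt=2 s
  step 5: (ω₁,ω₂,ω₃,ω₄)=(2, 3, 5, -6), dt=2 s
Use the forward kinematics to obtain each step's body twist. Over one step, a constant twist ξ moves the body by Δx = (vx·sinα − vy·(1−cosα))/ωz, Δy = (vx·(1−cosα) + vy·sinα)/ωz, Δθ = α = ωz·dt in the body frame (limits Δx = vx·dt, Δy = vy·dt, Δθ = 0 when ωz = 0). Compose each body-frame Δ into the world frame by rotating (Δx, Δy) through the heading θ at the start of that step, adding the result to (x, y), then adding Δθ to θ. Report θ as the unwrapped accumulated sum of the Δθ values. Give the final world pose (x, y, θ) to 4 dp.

(0.6597, 0.5772, -0.3214)

step 1: ξ=(vx,vy,ωz)=(0.0375, 0.2025, 0.3482), dt=1.0 → body Δ=(0.0018, 0.2049, 0.3482) → world pose (0.0018, 0.2049, 0.3482)
step 2: ξ=(vx,vy,ωz)=(-0.0075, -0.3075, 0.0804), dt=2.0 → body Δ=(0.0344, -0.6136, 0.1607) → world pose (0.2435, -0.3601, 0.5089)
step 3: ξ=(vx,vy,ωz)=(0.0975, 0.2775, 0.0804), dt=1.0 → body Δ=(0.0863, 0.2811, 0.0804) → world pose (0.1819, -0.0726, 0.5893)
step 4: ξ=(vx,vy,ωz)=(0.2625, -0.0225, 0.0804), dt=2.0 → body Δ=(0.5264, -0.0027, 0.1607) → world pose (0.6209, 0.2177, 0.7500)
step 5: ξ=(vx,vy,ωz)=(0.0600, 0.1800, -0.5357), dt=2.0 → body Δ=(0.2734, 0.2366, -1.0714) → world pose (0.6597, 0.5772, -0.3214)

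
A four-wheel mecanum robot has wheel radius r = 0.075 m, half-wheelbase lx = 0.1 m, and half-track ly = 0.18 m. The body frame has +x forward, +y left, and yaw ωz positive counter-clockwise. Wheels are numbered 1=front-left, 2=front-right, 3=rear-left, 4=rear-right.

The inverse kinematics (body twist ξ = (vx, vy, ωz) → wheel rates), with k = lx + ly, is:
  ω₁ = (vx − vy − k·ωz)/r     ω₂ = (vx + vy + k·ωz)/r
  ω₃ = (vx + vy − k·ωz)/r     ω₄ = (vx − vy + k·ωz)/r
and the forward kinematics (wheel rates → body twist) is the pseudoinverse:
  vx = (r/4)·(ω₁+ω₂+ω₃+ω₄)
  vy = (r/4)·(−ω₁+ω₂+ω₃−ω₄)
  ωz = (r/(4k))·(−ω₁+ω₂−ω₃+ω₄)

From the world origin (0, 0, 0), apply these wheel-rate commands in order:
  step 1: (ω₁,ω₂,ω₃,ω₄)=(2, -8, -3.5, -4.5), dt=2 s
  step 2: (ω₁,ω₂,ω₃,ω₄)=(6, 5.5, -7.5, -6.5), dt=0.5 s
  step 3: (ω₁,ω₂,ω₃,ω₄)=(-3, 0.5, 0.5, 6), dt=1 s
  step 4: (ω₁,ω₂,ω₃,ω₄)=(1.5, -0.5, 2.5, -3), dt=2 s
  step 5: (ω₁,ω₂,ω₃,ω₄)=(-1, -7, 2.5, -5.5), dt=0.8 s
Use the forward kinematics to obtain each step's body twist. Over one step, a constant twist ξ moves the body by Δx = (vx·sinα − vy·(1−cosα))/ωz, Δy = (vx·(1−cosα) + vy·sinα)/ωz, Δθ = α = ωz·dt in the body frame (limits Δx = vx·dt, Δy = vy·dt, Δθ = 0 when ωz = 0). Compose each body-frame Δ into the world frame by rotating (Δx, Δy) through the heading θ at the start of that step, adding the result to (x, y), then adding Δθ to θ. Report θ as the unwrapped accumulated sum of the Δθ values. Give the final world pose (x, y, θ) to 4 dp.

(-0.3329, 0.1513, -2.6083)

step 1: ξ=(vx,vy,ωz)=(-0.2625, -0.1688, -0.7366), dt=2.0 → body Δ=(-0.5614, 0.0936, -1.4732) → world pose (-0.5614, 0.0936, -1.4732)
step 2: ξ=(vx,vy,ωz)=(-0.0469, -0.0281, 0.0335), dt=0.5 → body Δ=(-0.0233, -0.0143, 0.0167) → world pose (-0.5779, 0.1155, -1.4565)
step 3: ξ=(vx,vy,ωz)=(0.0750, -0.0375, 0.6027), dt=1.0 → body Δ=(0.0815, -0.0133, 0.6027) → world pose (-0.5819, 0.0330, -0.8538)
step 4: ξ=(vx,vy,ωz)=(0.0094, 0.0656, -0.5022), dt=2.0 → body Δ=(0.0763, 0.1016, -1.0045) → world pose (-0.4551, 0.0422, -1.8583)
step 5: ξ=(vx,vy,ωz)=(-0.2062, 0.0375, -0.9375), dt=0.8 → body Δ=(-0.1392, 0.0863, -0.7500) → world pose (-0.3329, 0.1513, -2.6083)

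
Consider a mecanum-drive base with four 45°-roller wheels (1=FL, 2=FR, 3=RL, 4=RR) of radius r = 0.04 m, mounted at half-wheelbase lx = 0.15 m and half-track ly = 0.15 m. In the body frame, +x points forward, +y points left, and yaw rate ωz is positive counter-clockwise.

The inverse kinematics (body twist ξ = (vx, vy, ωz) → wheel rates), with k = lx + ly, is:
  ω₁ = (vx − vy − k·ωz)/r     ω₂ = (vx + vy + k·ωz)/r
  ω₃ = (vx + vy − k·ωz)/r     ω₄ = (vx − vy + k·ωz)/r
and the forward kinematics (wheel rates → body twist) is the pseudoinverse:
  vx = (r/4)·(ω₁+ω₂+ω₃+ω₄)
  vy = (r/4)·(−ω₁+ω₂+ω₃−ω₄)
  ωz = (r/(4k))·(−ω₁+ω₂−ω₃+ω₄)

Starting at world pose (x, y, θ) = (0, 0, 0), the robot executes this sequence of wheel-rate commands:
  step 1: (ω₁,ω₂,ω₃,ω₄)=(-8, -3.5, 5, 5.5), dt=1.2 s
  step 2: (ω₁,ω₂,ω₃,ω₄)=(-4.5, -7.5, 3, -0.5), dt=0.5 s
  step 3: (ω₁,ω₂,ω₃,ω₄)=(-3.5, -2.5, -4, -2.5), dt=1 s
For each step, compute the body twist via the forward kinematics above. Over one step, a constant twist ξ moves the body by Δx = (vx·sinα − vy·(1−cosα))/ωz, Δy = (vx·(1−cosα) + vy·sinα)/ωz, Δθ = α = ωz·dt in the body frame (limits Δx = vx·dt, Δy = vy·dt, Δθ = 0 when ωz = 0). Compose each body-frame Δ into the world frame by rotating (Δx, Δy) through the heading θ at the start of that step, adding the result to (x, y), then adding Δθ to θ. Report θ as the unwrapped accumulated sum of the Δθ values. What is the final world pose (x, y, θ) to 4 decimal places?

step 1: ξ=(vx,vy,ωz)=(-0.0100, 0.0400, 0.1667), dt=1.2 → body Δ=(-0.0167, 0.0465, 0.2000) → world pose (-0.0167, 0.0465, 0.2000)
step 2: ξ=(vx,vy,ωz)=(-0.0950, 0.0050, -0.2167), dt=0.5 → body Δ=(-0.0473, 0.0051, -0.1083) → world pose (-0.0640, 0.0421, 0.0917)
step 3: ξ=(vx,vy,ωz)=(-0.1250, -0.0050, 0.0833), dt=1.0 → body Δ=(-0.1246, -0.0102, 0.0833) → world pose (-0.1872, 0.0205, 0.1750)

(-0.1872, 0.0205, 0.1750)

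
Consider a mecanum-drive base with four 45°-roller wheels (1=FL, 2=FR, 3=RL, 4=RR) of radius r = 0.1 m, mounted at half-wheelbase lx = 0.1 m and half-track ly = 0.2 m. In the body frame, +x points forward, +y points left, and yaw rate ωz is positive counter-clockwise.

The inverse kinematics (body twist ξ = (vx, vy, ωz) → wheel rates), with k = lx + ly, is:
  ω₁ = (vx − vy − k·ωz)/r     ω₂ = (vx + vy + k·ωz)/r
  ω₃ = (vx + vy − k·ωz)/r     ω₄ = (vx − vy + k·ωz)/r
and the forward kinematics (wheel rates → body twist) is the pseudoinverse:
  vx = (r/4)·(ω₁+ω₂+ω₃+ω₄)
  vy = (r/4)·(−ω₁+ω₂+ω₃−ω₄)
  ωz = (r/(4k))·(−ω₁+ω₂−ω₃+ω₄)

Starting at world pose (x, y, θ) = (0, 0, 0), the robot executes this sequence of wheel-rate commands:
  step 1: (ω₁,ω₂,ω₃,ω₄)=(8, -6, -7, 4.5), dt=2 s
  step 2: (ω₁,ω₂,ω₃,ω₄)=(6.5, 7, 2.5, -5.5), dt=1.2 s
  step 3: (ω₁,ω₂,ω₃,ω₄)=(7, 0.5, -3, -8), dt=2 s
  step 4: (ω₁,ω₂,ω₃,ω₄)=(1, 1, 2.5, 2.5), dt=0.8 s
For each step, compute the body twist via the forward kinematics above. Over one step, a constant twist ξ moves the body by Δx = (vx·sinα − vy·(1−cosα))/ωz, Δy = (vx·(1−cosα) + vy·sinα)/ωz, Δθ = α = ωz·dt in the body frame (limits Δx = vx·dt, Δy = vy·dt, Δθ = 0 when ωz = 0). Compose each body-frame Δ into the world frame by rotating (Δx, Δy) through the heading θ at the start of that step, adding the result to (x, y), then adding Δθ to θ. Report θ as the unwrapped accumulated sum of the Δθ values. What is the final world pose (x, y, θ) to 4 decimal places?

(-0.0083, -1.1246, -3.0833)

step 1: ξ=(vx,vy,ωz)=(-0.0125, -0.6375, -0.2083), dt=2.0 → body Δ=(-0.2861, -1.2333, -0.4167) → world pose (-0.2861, -1.2333, -0.4167)
step 2: ξ=(vx,vy,ωz)=(0.2625, 0.2125, -0.6250), dt=1.2 → body Δ=(0.3775, 0.1191, -0.7500) → world pose (0.1073, -1.2772, -1.1667)
step 3: ξ=(vx,vy,ωz)=(-0.0875, -0.0375, -0.9583), dt=2.0 → body Δ=(-0.1383, 0.0854, -1.9167) → world pose (0.1315, -1.1164, -3.0833)
step 4: ξ=(vx,vy,ωz)=(0.1750, 0.0000, 0.0000), dt=0.8 → body Δ=(0.1400, 0.0000, 0.0000) → world pose (-0.0083, -1.1246, -3.0833)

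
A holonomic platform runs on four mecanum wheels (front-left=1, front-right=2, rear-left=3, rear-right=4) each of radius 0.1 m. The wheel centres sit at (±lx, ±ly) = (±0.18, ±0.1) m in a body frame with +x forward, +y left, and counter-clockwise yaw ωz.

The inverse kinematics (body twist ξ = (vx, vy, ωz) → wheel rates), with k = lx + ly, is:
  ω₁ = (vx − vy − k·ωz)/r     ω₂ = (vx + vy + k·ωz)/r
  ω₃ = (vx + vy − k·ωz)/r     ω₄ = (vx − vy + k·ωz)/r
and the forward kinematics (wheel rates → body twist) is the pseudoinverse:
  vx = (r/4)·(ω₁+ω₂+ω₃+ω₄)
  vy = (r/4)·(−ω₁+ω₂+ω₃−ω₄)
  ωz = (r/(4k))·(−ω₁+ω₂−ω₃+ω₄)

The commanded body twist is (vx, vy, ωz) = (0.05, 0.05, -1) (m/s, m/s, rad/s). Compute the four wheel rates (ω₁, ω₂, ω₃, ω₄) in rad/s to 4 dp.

k = lx + ly = 0.18 + 0.1 = 0.2800;  k·ωz = 0.2800·-1 = -0.2800
ω₁ (FL) = (vx − vy − k·ωz)/r = 0.2800/0.1 = 2.8000
ω₂ (FR) = (vx + vy + k·ωz)/r = -0.1800/0.1 = -1.8000
ω₃ (RL) = (vx + vy − k·ωz)/r = 0.3800/0.1 = 3.8000
ω₄ (RR) = (vx − vy + k·ωz)/r = -0.2800/0.1 = -2.8000

(2.8000, -1.8000, 3.8000, -2.8000)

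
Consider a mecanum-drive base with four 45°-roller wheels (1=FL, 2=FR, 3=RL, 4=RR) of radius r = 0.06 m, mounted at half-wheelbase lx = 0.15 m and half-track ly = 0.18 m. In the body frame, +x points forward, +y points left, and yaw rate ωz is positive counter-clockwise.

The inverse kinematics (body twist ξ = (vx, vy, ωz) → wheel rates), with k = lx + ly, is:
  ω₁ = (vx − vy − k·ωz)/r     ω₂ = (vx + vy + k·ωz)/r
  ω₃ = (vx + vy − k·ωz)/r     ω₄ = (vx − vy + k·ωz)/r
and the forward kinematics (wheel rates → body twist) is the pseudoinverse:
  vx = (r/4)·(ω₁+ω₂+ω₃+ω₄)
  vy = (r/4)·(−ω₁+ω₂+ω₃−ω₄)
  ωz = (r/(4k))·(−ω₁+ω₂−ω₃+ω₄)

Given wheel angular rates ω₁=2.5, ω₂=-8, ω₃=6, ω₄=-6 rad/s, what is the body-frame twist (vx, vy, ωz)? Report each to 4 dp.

k = lx + ly = 0.15 + 0.18 = 0.3300
ω₁+ω₂+ω₃+ω₄ = -5.5000  →  vx = (0.06/4)·-5.5000 = -0.0825
−ω₁+ω₂+ω₃−ω₄ = 1.5000  →  vy = (0.06/4)·1.5000 = 0.0225
−ω₁+ω₂−ω₃+ω₄ = -22.5000  →  ωz = (0.06/1.3200)·-22.5000 = -1.0227

(-0.0825, 0.0225, -1.0227)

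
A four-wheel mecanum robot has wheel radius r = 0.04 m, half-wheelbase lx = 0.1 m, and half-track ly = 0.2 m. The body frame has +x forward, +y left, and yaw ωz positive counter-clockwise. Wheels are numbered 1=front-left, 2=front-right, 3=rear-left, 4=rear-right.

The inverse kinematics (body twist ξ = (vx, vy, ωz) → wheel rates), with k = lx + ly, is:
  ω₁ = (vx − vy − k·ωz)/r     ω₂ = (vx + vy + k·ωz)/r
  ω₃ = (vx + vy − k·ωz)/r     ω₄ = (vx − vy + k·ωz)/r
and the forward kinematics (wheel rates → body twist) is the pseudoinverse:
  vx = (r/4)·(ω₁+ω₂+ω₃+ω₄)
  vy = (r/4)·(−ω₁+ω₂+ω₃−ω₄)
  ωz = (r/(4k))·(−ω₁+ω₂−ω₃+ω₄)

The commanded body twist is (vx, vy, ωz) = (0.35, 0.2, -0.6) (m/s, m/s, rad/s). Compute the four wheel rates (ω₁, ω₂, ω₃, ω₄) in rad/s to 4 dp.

k = lx + ly = 0.1 + 0.2 = 0.3000;  k·ωz = 0.3000·-0.6 = -0.1800
ω₁ (FL) = (vx − vy − k·ωz)/r = 0.3300/0.04 = 8.2500
ω₂ (FR) = (vx + vy + k·ωz)/r = 0.3700/0.04 = 9.2500
ω₃ (RL) = (vx + vy − k·ωz)/r = 0.7300/0.04 = 18.2500
ω₄ (RR) = (vx − vy + k·ωz)/r = -0.0300/0.04 = -0.7500

(8.2500, 9.2500, 18.2500, -0.7500)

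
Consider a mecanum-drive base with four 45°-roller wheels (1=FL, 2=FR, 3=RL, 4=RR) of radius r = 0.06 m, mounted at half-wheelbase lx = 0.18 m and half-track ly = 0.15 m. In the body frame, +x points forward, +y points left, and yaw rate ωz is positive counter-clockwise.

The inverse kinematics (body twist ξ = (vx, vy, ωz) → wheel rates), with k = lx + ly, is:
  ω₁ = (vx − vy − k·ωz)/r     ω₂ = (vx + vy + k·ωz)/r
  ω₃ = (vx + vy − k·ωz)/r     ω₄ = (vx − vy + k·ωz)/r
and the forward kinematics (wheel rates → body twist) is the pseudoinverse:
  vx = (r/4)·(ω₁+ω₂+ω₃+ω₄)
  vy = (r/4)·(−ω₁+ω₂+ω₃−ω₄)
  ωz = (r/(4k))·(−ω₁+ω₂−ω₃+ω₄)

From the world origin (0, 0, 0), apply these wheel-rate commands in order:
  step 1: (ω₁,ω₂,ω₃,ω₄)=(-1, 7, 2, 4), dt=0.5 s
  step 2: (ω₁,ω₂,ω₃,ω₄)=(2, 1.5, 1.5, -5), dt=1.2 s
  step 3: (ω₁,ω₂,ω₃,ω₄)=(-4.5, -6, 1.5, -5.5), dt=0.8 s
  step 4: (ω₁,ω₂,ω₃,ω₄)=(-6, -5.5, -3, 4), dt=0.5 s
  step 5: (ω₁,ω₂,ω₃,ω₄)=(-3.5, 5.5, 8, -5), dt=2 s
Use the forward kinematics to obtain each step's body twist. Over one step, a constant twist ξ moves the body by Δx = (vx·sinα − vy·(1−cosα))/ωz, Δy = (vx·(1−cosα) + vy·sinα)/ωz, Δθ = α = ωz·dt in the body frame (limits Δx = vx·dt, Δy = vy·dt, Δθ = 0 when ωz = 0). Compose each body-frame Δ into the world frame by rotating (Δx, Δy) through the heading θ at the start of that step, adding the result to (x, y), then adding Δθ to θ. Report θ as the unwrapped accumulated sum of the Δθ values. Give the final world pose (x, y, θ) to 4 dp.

(0.2769, 0.7767, -0.6568)

step 1: ξ=(vx,vy,ωz)=(0.1800, 0.0900, 0.4545), dt=0.5 → body Δ=(0.0841, 0.0548, 0.2273) → world pose (0.0841, 0.0548, 0.2273)
step 2: ξ=(vx,vy,ωz)=(0.0000, 0.0900, -0.3182), dt=1.2 → body Δ=(0.0204, 0.1054, -0.3818) → world pose (0.0802, 0.1621, -0.1545)
step 3: ξ=(vx,vy,ωz)=(-0.2175, 0.0825, -0.3864), dt=0.8 → body Δ=(-0.1611, 0.0916, -0.3091) → world pose (-0.0649, 0.2774, -0.4636)
step 4: ξ=(vx,vy,ωz)=(-0.1575, -0.0975, 0.3409), dt=0.5 → body Δ=(-0.0742, -0.0552, 0.1705) → world pose (-0.1559, 0.2612, -0.2932)
step 5: ξ=(vx,vy,ωz)=(0.0750, 0.3300, -0.1818), dt=2.0 → body Δ=(0.2654, 0.6186, -0.3636) → world pose (0.2769, 0.7767, -0.6568)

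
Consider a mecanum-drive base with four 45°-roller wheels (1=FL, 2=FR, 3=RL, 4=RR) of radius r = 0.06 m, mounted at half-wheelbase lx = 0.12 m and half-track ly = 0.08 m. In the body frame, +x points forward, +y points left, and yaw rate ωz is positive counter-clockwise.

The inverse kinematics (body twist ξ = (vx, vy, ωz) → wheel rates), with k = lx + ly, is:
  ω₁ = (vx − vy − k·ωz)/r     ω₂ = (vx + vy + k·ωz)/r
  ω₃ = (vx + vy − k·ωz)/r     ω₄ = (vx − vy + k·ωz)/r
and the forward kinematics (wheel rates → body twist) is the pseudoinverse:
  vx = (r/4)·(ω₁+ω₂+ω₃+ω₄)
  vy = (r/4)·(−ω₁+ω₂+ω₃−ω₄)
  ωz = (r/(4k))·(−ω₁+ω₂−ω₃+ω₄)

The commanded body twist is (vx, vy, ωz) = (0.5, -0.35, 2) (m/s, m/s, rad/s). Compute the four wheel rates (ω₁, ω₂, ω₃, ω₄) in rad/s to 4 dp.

(7.5000, 9.1667, -4.1667, 20.8333)

k = lx + ly = 0.12 + 0.08 = 0.2000;  k·ωz = 0.2000·2 = 0.4000
ω₁ (FL) = (vx − vy − k·ωz)/r = 0.4500/0.06 = 7.5000
ω₂ (FR) = (vx + vy + k·ωz)/r = 0.5500/0.06 = 9.1667
ω₃ (RL) = (vx + vy − k·ωz)/r = -0.2500/0.06 = -4.1667
ω₄ (RR) = (vx − vy + k·ωz)/r = 1.2500/0.06 = 20.8333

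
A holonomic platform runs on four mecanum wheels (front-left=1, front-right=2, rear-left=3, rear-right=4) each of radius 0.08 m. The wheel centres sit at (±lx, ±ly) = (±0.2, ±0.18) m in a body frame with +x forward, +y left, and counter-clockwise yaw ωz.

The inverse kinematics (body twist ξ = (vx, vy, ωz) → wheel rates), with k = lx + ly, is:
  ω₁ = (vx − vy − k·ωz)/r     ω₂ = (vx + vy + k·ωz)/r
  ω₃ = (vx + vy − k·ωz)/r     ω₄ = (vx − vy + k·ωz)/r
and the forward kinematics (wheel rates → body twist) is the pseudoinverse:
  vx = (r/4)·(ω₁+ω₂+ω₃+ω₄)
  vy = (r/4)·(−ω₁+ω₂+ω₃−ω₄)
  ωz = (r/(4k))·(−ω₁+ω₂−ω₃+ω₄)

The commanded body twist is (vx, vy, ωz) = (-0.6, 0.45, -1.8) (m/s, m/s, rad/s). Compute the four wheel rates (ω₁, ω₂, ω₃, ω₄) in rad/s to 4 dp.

k = lx + ly = 0.2 + 0.18 = 0.3800;  k·ωz = 0.3800·-1.8 = -0.6840
ω₁ (FL) = (vx − vy − k·ωz)/r = -0.3660/0.08 = -4.5750
ω₂ (FR) = (vx + vy + k·ωz)/r = -0.8340/0.08 = -10.4250
ω₃ (RL) = (vx + vy − k·ωz)/r = 0.5340/0.08 = 6.6750
ω₄ (RR) = (vx − vy + k·ωz)/r = -1.7340/0.08 = -21.6750

(-4.5750, -10.4250, 6.6750, -21.6750)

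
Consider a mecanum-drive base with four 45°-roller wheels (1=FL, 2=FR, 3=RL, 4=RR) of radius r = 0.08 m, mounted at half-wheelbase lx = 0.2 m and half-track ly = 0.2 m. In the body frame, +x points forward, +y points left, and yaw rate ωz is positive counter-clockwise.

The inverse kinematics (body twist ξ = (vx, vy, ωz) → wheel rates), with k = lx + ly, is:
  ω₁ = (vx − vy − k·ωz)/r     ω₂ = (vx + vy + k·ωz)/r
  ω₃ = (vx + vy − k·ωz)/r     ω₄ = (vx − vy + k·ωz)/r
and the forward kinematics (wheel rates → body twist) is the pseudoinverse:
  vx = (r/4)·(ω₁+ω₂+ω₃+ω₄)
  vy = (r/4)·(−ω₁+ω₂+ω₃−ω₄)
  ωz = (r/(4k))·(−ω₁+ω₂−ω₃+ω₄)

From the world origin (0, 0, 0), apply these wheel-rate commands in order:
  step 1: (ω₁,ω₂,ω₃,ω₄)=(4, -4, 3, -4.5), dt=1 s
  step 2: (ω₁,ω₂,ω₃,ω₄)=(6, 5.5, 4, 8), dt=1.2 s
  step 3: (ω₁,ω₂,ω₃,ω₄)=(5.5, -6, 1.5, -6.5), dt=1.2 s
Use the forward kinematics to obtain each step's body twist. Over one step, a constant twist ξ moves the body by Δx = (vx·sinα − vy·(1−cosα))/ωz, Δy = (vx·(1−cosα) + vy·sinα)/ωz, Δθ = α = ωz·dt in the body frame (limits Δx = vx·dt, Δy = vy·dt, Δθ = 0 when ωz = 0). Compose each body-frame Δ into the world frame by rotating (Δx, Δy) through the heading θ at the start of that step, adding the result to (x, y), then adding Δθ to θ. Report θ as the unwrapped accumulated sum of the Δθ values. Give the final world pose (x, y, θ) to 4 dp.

(0.2203, -0.3507, -1.7350)

step 1: ξ=(vx,vy,ωz)=(-0.0300, -0.0100, -0.7750), dt=1.0 → body Δ=(-0.0308, 0.0020, -0.7750) → world pose (-0.0308, 0.0020, -0.7750)
step 2: ξ=(vx,vy,ωz)=(0.4700, -0.0900, 0.1750), dt=1.2 → body Δ=(0.5712, -0.0482, 0.2100) → world pose (0.3435, -0.4321, -0.5650)
step 3: ξ=(vx,vy,ωz)=(-0.1100, -0.0700, -0.9750), dt=1.2 → body Δ=(-0.1477, 0.0027, -1.1700) → world pose (0.2203, -0.3507, -1.7350)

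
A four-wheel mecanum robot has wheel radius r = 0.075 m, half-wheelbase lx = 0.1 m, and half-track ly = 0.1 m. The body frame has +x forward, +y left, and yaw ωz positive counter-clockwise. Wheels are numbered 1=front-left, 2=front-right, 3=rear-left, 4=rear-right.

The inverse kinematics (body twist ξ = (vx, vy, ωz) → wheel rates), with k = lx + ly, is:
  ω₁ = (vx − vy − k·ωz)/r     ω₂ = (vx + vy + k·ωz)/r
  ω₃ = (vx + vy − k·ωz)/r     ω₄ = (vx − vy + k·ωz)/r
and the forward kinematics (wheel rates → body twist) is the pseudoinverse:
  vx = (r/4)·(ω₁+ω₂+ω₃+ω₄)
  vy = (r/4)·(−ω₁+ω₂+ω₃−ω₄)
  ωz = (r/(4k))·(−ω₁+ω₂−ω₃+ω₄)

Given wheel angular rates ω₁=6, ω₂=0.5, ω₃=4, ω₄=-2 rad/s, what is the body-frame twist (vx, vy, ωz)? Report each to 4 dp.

(0.1594, 0.0094, -1.0781)

k = lx + ly = 0.1 + 0.1 = 0.2000
ω₁+ω₂+ω₃+ω₄ = 8.5000  →  vx = (0.075/4)·8.5000 = 0.1594
−ω₁+ω₂+ω₃−ω₄ = 0.5000  →  vy = (0.075/4)·0.5000 = 0.0094
−ω₁+ω₂−ω₃+ω₄ = -11.5000  →  ωz = (0.075/0.8000)·-11.5000 = -1.0781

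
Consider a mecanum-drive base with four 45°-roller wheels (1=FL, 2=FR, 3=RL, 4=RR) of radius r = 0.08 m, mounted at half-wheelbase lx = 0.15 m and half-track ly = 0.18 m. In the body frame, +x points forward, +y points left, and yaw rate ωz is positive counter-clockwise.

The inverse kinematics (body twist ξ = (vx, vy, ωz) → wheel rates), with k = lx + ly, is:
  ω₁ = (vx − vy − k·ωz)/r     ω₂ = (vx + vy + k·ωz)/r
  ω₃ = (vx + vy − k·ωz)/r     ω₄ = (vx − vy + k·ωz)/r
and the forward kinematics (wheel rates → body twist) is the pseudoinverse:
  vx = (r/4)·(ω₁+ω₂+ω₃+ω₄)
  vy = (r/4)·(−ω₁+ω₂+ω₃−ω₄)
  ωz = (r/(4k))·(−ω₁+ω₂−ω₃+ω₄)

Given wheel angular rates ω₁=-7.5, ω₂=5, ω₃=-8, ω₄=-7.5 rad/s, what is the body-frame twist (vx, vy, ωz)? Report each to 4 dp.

(-0.3600, 0.2400, 0.7879)

k = lx + ly = 0.15 + 0.18 = 0.3300
ω₁+ω₂+ω₃+ω₄ = -18.0000  →  vx = (0.08/4)·-18.0000 = -0.3600
−ω₁+ω₂+ω₃−ω₄ = 12.0000  →  vy = (0.08/4)·12.0000 = 0.2400
−ω₁+ω₂−ω₃+ω₄ = 13.0000  →  ωz = (0.08/1.3200)·13.0000 = 0.7879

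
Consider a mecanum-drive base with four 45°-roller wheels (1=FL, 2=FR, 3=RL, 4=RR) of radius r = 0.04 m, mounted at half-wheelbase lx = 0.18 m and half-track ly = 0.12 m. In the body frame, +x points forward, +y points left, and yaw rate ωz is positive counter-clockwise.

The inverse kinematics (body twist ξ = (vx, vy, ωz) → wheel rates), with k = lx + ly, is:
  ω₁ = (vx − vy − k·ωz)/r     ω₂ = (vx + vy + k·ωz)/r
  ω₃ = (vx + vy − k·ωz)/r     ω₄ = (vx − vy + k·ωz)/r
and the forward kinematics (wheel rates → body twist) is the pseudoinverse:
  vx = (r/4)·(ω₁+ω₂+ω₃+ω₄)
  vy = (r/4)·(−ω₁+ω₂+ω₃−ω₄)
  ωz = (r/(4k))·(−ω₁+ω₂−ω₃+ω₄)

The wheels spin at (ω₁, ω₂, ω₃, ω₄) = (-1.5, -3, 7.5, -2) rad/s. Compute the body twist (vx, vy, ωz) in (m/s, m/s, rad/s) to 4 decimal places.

(0.0100, 0.0800, -0.3667)

k = lx + ly = 0.18 + 0.12 = 0.3000
ω₁+ω₂+ω₃+ω₄ = 1.0000  →  vx = (0.04/4)·1.0000 = 0.0100
−ω₁+ω₂+ω₃−ω₄ = 8.0000  →  vy = (0.04/4)·8.0000 = 0.0800
−ω₁+ω₂−ω₃+ω₄ = -11.0000  →  ωz = (0.04/1.2000)·-11.0000 = -0.3667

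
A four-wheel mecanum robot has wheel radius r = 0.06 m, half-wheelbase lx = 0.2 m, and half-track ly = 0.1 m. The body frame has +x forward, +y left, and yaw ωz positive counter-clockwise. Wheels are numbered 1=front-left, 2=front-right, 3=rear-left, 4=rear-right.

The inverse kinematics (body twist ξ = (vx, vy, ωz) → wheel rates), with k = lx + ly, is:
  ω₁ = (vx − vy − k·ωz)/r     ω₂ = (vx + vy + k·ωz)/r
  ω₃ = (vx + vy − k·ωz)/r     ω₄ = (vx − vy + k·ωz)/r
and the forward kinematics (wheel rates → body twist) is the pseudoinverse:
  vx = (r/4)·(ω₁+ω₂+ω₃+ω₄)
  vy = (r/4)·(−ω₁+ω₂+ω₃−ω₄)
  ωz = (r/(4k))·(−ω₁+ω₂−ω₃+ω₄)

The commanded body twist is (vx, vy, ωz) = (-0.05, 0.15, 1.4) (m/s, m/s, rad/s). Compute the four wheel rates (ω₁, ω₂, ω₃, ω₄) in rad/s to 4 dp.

(-10.3333, 8.6667, -5.3333, 3.6667)

k = lx + ly = 0.2 + 0.1 = 0.3000;  k·ωz = 0.3000·1.4 = 0.4200
ω₁ (FL) = (vx − vy − k·ωz)/r = -0.6200/0.06 = -10.3333
ω₂ (FR) = (vx + vy + k·ωz)/r = 0.5200/0.06 = 8.6667
ω₃ (RL) = (vx + vy − k·ωz)/r = -0.3200/0.06 = -5.3333
ω₄ (RR) = (vx − vy + k·ωz)/r = 0.2200/0.06 = 3.6667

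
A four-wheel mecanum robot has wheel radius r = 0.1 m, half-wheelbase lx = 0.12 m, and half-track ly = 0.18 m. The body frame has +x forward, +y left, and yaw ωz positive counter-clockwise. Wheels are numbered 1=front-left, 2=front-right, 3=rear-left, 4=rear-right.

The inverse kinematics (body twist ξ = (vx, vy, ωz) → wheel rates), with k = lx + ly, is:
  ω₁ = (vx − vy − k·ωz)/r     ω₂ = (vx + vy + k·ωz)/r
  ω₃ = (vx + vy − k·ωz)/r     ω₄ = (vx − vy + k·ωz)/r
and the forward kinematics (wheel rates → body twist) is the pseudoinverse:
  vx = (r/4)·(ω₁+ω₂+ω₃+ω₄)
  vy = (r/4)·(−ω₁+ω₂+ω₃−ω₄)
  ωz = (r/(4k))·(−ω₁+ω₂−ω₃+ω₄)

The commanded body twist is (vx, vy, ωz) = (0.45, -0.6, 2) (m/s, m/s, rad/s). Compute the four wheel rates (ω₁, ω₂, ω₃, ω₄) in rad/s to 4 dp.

(4.5000, 4.5000, -7.5000, 16.5000)

k = lx + ly = 0.12 + 0.18 = 0.3000;  k·ωz = 0.3000·2 = 0.6000
ω₁ (FL) = (vx − vy − k·ωz)/r = 0.4500/0.1 = 4.5000
ω₂ (FR) = (vx + vy + k·ωz)/r = 0.4500/0.1 = 4.5000
ω₃ (RL) = (vx + vy − k·ωz)/r = -0.7500/0.1 = -7.5000
ω₄ (RR) = (vx − vy + k·ωz)/r = 1.6500/0.1 = 16.5000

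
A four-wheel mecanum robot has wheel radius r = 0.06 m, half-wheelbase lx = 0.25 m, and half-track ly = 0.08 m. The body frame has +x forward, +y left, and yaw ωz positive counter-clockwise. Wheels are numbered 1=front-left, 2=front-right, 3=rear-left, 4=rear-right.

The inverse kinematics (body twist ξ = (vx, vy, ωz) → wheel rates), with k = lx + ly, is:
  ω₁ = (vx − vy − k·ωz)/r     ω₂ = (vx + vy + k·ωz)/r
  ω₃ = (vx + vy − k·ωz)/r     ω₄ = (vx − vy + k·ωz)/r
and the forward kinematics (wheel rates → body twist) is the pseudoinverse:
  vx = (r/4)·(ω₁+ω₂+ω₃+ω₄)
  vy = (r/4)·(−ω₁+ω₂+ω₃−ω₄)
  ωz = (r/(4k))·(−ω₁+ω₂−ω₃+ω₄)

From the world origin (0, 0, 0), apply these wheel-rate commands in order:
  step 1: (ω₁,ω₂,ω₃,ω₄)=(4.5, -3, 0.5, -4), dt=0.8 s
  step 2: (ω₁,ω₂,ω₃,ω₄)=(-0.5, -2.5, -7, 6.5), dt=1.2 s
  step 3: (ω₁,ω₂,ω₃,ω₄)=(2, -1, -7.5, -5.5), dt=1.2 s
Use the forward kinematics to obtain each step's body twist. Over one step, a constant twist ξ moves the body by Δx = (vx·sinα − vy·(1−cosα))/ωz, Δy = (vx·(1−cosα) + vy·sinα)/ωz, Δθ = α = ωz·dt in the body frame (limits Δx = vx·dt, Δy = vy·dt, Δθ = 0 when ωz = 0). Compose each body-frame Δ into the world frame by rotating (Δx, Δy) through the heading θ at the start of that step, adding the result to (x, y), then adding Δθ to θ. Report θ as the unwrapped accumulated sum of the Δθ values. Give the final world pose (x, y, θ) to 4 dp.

step 1: ξ=(vx,vy,ωz)=(-0.0300, -0.0450, -0.5455), dt=0.8 → body Δ=(-0.0310, -0.0297, -0.4364) → world pose (-0.0310, -0.0297, -0.4364)
step 2: ξ=(vx,vy,ωz)=(-0.0525, -0.2325, 0.5227), dt=1.2 → body Δ=(0.0257, -0.2802, 0.6273) → world pose (-0.1261, -0.2945, 0.1909)
step 3: ξ=(vx,vy,ωz)=(-0.1800, -0.0750, -0.0455), dt=1.2 → body Δ=(-0.2183, -0.0841, -0.0545) → world pose (-0.3245, -0.4185, 0.1364)

(-0.3245, -0.4185, 0.1364)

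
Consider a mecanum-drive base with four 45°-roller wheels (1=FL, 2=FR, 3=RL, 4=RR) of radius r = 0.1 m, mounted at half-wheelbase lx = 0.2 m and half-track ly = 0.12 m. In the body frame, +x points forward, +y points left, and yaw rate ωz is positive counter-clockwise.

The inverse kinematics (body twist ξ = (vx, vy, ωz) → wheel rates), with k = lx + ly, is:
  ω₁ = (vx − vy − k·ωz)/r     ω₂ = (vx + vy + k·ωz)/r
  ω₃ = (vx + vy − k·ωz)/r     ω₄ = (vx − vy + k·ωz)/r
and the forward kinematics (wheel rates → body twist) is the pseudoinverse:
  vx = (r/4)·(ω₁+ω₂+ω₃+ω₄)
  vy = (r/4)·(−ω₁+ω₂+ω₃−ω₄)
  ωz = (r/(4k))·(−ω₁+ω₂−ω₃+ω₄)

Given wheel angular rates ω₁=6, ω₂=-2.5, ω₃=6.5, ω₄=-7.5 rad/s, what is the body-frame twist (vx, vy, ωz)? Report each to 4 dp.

(0.0625, 0.1375, -1.7578)

k = lx + ly = 0.2 + 0.12 = 0.3200
ω₁+ω₂+ω₃+ω₄ = 2.5000  →  vx = (0.1/4)·2.5000 = 0.0625
−ω₁+ω₂+ω₃−ω₄ = 5.5000  →  vy = (0.1/4)·5.5000 = 0.1375
−ω₁+ω₂−ω₃+ω₄ = -22.5000  →  ωz = (0.1/1.2800)·-22.5000 = -1.7578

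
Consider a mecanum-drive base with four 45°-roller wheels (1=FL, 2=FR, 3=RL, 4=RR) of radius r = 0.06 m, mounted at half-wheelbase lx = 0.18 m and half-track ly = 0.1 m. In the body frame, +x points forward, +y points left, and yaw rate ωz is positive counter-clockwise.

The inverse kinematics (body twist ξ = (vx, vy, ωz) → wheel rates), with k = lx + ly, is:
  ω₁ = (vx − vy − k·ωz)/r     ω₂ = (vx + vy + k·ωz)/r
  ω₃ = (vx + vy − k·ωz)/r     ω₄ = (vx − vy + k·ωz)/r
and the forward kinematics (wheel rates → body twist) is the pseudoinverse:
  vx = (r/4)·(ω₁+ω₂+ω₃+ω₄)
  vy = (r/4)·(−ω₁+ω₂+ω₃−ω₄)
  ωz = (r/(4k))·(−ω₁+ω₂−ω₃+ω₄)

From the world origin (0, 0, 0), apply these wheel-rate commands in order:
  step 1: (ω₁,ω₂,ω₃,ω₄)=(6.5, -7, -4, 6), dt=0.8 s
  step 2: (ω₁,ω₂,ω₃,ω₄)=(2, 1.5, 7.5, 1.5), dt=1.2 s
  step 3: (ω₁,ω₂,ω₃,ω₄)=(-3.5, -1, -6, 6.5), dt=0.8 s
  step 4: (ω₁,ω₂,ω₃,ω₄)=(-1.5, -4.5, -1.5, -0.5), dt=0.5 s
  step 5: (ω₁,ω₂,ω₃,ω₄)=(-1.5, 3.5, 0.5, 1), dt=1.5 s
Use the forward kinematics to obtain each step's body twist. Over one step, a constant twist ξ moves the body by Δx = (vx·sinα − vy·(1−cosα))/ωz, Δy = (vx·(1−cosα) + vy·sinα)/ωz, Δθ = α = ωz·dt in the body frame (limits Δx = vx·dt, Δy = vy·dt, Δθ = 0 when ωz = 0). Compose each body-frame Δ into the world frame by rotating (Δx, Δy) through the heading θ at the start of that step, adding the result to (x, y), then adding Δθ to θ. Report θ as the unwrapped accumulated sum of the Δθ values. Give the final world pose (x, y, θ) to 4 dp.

step 1: ξ=(vx,vy,ωz)=(0.0225, -0.3525, -0.1875), dt=0.8 → body Δ=(-0.0032, -0.2823, -0.1500) → world pose (-0.0032, -0.2823, -0.1500)
step 2: ξ=(vx,vy,ωz)=(0.1875, 0.0825, -0.3482), dt=1.2 → body Δ=(0.2389, 0.0498, -0.4179) → world pose (0.2405, -0.2687, -0.5679)
step 3: ξ=(vx,vy,ωz)=(-0.0600, -0.1500, 0.8036), dt=0.8 → body Δ=(-0.0075, -0.1268, 0.6429) → world pose (0.1660, -0.3716, 0.0750)
step 4: ξ=(vx,vy,ωz)=(-0.1200, -0.0600, -0.1071), dt=0.5 → body Δ=(-0.0608, -0.0284, -0.0536) → world pose (0.1075, -0.4045, 0.0214)
step 5: ξ=(vx,vy,ωz)=(0.0525, 0.0675, 0.2946), dt=1.5 → body Δ=(0.0542, 0.1151, 0.4420) → world pose (0.1592, -0.2882, 0.4634)

(0.1592, -0.2882, 0.4634)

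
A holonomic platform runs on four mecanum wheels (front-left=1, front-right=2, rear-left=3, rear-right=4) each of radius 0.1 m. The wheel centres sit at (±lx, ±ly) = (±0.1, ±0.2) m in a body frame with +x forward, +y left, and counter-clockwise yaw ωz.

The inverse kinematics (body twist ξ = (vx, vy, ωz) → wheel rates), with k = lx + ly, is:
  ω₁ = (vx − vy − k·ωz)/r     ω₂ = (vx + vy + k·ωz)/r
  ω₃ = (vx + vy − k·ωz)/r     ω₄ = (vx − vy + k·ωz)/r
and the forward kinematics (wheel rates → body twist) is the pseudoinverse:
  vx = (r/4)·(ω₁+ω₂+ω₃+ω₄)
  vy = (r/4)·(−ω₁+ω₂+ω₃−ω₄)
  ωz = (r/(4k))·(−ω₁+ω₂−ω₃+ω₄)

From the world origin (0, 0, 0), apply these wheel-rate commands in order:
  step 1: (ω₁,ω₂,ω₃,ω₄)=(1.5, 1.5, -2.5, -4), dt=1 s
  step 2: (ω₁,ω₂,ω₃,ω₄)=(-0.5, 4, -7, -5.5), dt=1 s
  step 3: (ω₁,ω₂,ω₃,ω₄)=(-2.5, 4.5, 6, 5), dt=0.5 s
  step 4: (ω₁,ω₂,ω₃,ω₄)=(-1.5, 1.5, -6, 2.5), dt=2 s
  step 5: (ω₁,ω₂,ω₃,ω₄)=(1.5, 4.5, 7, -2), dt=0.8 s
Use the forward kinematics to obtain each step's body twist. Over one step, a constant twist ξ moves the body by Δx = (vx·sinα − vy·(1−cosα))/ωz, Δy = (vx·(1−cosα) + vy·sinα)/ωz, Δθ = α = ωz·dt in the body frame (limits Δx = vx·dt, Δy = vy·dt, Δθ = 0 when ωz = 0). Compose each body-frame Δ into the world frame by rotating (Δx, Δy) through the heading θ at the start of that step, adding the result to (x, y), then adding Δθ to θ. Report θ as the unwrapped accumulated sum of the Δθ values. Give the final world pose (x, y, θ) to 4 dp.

step 1: ξ=(vx,vy,ωz)=(-0.0875, 0.0375, -0.1250), dt=1.0 → body Δ=(-0.0849, 0.0429, -0.1250) → world pose (-0.0849, 0.0429, -0.1250)
step 2: ξ=(vx,vy,ωz)=(-0.2250, 0.0750, 0.5000), dt=1.0 → body Δ=(-0.2341, 0.0168, 0.5000) → world pose (-0.3151, 0.0887, 0.3750)
step 3: ξ=(vx,vy,ωz)=(0.3250, 0.2000, 0.5000), dt=0.5 → body Δ=(0.1484, 0.1192, 0.2500) → world pose (-0.2207, 0.2540, 0.6250)
step 4: ξ=(vx,vy,ωz)=(-0.0875, -0.1375, 0.9583), dt=2.0 → body Δ=(0.1062, -0.2572, 1.9167) → world pose (0.0160, 0.1075, 2.5417)
step 5: ξ=(vx,vy,ωz)=(0.2750, 0.3000, -0.5000), dt=0.8 → body Δ=(0.2615, 0.1902, -0.4000) → world pose (-0.3073, 0.0982, 2.1417)

(-0.3073, 0.0982, 2.1417)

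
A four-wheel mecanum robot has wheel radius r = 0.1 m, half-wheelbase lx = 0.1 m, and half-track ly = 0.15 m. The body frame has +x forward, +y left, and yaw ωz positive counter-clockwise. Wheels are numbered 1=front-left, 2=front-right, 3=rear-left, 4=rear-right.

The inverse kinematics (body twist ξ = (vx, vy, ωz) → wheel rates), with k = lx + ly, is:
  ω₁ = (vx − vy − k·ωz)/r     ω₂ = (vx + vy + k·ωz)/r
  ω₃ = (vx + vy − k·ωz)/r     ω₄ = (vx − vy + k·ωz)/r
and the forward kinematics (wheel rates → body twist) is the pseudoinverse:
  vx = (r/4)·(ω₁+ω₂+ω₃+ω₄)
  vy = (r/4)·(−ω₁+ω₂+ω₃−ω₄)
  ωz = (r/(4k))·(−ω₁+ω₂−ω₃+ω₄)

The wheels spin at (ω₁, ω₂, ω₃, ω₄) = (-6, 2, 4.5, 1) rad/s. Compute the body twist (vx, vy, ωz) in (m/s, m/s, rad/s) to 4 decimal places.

(0.0375, 0.2875, 0.4500)

k = lx + ly = 0.1 + 0.15 = 0.2500
ω₁+ω₂+ω₃+ω₄ = 1.5000  →  vx = (0.1/4)·1.5000 = 0.0375
−ω₁+ω₂+ω₃−ω₄ = 11.5000  →  vy = (0.1/4)·11.5000 = 0.2875
−ω₁+ω₂−ω₃+ω₄ = 4.5000  →  ωz = (0.1/1.0000)·4.5000 = 0.4500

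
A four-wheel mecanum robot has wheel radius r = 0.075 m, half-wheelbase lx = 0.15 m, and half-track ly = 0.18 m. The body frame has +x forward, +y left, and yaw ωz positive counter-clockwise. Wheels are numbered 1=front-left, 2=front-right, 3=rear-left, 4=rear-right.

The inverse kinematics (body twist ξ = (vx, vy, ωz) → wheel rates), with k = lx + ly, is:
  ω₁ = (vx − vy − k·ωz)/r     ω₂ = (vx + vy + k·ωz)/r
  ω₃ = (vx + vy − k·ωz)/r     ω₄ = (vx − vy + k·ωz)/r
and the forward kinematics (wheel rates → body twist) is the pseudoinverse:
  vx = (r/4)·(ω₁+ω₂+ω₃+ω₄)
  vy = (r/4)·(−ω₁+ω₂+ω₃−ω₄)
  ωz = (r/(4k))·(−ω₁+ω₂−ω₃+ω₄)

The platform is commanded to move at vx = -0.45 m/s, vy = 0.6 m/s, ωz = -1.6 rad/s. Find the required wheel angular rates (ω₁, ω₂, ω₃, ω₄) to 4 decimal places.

(-6.9600, -5.0400, 9.0400, -21.0400)

k = lx + ly = 0.15 + 0.18 = 0.3300;  k·ωz = 0.3300·-1.6 = -0.5280
ω₁ (FL) = (vx − vy − k·ωz)/r = -0.5220/0.075 = -6.9600
ω₂ (FR) = (vx + vy + k·ωz)/r = -0.3780/0.075 = -5.0400
ω₃ (RL) = (vx + vy − k·ωz)/r = 0.6780/0.075 = 9.0400
ω₄ (RR) = (vx − vy + k·ωz)/r = -1.5780/0.075 = -21.0400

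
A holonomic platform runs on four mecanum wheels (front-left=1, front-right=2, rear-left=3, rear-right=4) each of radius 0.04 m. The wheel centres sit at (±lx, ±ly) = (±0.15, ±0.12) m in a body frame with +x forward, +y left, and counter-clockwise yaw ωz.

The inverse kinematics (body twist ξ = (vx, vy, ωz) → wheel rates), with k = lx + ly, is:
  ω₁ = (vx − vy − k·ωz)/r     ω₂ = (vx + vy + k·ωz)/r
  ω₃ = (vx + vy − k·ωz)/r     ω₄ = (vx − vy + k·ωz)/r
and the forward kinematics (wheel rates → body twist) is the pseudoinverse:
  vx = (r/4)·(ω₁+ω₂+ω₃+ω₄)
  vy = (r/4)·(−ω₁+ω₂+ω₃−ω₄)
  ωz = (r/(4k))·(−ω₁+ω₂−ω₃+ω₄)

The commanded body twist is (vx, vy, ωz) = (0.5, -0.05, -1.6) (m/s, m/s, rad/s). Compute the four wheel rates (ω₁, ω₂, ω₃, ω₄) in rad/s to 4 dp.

k = lx + ly = 0.15 + 0.12 = 0.2700;  k·ωz = 0.2700·-1.6 = -0.4320
ω₁ (FL) = (vx − vy − k·ωz)/r = 0.9820/0.04 = 24.5500
ω₂ (FR) = (vx + vy + k·ωz)/r = 0.0180/0.04 = 0.4500
ω₃ (RL) = (vx + vy − k·ωz)/r = 0.8820/0.04 = 22.0500
ω₄ (RR) = (vx − vy + k·ωz)/r = 0.1180/0.04 = 2.9500

(24.5500, 0.4500, 22.0500, 2.9500)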